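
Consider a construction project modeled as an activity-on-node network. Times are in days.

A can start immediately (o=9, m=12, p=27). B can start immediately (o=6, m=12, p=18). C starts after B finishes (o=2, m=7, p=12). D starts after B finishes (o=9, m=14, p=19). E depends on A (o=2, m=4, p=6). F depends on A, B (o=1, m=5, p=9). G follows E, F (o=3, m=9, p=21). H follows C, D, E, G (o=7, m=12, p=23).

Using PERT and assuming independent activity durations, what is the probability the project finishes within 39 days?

0.281

te_A = (9 + 4·12 + 27)/6 = 84/6 = 14; σ²_A = ((27−9)/6)² = 9.000
te_B = (6 + 4·12 + 18)/6 = 72/6 = 12; σ²_B = ((18−6)/6)² = 4.000
te_C = (2 + 4·7 + 12)/6 = 42/6 = 7; σ²_C = ((12−2)/6)² = 2.778
te_D = (9 + 4·14 + 19)/6 = 84/6 = 14; σ²_D = ((19−9)/6)² = 2.778
te_E = (2 + 4·4 + 6)/6 = 24/6 = 4; σ²_E = ((6−2)/6)² = 0.444
te_F = (1 + 4·5 + 9)/6 = 30/6 = 5; σ²_F = ((9−1)/6)² = 1.778
te_G = (3 + 4·9 + 21)/6 = 60/6 = 10; σ²_G = ((21−3)/6)² = 9.000
te_H = (7 + 4·12 + 23)/6 = 78/6 = 13; σ²_H = ((23−7)/6)² = 7.111

Forward pass:
ES_A = 0; EF_A = 14
ES_B = 0; EF_B = 12
ES_C = 12; EF_C = 12+7 = 19
ES_D = 12; EF_D = 12+14 = 26
ES_E = 14; EF_E = 14+4 = 18
ES_F = max(EF_A=14, EF_B=12) = 14; EF_F = 14+5 = 19
ES_G = max(EF_E=18, EF_F=19) = 19; EF_G = 19+10 = 29
ES_H = max(EF_C=19, EF_D=26, EF_E=18, EF_G=29) = 29; EF_H = 29+13 = 42
Expected project duration μ = 42 days. Critical path: A → F → G → H.

Variance along critical path = 9.000 + 1.778 + 9.000 + 7.111 = 26.889; σ = √26.889 = 5.185 days.
Z = (39 − 42) / 5.185 = -0.579
P(T ≤ 39) = Φ(-0.579) ≈ 0.281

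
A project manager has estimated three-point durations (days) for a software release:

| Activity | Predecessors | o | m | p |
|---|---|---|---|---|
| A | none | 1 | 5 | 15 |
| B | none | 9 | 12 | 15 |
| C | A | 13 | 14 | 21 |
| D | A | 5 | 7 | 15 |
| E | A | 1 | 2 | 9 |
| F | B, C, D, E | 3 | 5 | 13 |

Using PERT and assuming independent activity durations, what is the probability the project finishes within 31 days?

0.897

te_A = (1 + 4·5 + 15)/6 = 36/6 = 6; σ²_A = ((15−1)/6)² = 5.444
te_B = (9 + 4·12 + 15)/6 = 72/6 = 12; σ²_B = ((15−9)/6)² = 1.000
te_C = (13 + 4·14 + 21)/6 = 90/6 = 15; σ²_C = ((21−13)/6)² = 1.778
te_D = (5 + 4·7 + 15)/6 = 48/6 = 8; σ²_D = ((15−5)/6)² = 2.778
te_E = (1 + 4·2 + 9)/6 = 18/6 = 3; σ²_E = ((9−1)/6)² = 1.778
te_F = (3 + 4·5 + 13)/6 = 36/6 = 6; σ²_F = ((13−3)/6)² = 2.778

Forward pass:
ES_A = 0; EF_A = 6
ES_B = 0; EF_B = 12
ES_C = 6; EF_C = 6+15 = 21
ES_D = 6; EF_D = 6+8 = 14
ES_E = 6; EF_E = 6+3 = 9
ES_F = max(EF_B=12, EF_C=21, EF_D=14, EF_E=9) = 21; EF_F = 21+6 = 27
Expected project duration μ = 27 days. Critical path: A → C → F.

Variance along critical path = 5.444 + 1.778 + 2.778 = 10.000; σ = √10.000 = 3.162 days.
Z = (31 − 27) / 3.162 = 1.265
P(T ≤ 31) = Φ(1.265) ≈ 0.897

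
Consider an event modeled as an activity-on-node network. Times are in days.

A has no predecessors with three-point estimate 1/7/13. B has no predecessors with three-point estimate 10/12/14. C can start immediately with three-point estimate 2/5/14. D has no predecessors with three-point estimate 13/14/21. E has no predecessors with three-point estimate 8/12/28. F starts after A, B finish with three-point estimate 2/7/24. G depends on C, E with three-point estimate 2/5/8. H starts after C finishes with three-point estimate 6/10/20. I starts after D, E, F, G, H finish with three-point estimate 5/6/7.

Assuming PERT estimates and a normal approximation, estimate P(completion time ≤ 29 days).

te_A = (1 + 4·7 + 13)/6 = 42/6 = 7; σ²_A = ((13−1)/6)² = 4.000
te_B = (10 + 4·12 + 14)/6 = 72/6 = 12; σ²_B = ((14−10)/6)² = 0.444
te_C = (2 + 4·5 + 14)/6 = 36/6 = 6; σ²_C = ((14−2)/6)² = 4.000
te_D = (13 + 4·14 + 21)/6 = 90/6 = 15; σ²_D = ((21−13)/6)² = 1.778
te_E = (8 + 4·12 + 28)/6 = 84/6 = 14; σ²_E = ((28−8)/6)² = 11.111
te_F = (2 + 4·7 + 24)/6 = 54/6 = 9; σ²_F = ((24−2)/6)² = 13.444
te_G = (2 + 4·5 + 8)/6 = 30/6 = 5; σ²_G = ((8−2)/6)² = 1.000
te_H = (6 + 4·10 + 20)/6 = 66/6 = 11; σ²_H = ((20−6)/6)² = 5.444
te_I = (5 + 4·6 + 7)/6 = 36/6 = 6; σ²_I = ((7−5)/6)² = 0.111

Forward pass:
ES_A = 0; EF_A = 7
ES_B = 0; EF_B = 12
ES_C = 0; EF_C = 6
ES_D = 0; EF_D = 15
ES_E = 0; EF_E = 14
ES_F = max(EF_A=7, EF_B=12) = 12; EF_F = 12+9 = 21
ES_G = max(EF_C=6, EF_E=14) = 14; EF_G = 14+5 = 19
ES_H = 6; EF_H = 6+11 = 17
ES_I = max(EF_D=15, EF_E=14, EF_F=21, EF_G=19, EF_H=17) = 21; EF_I = 21+6 = 27
Expected project duration μ = 27 days. Critical path: B → F → I.

Variance along critical path = 0.444 + 13.444 + 0.111 = 14.000; σ = √14.000 = 3.742 days.
Z = (29 − 27) / 3.742 = 0.535
P(T ≤ 29) = Φ(0.535) ≈ 0.704

0.704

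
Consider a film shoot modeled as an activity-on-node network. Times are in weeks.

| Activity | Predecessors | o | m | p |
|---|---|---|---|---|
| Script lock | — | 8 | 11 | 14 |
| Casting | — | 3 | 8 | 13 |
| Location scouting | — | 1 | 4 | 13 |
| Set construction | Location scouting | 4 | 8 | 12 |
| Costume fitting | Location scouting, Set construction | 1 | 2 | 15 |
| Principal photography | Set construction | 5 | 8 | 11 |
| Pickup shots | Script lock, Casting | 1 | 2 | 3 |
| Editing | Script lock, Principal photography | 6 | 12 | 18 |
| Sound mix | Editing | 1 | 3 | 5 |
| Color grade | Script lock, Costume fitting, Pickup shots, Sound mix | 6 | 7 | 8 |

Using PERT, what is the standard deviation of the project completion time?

3.37 weeks

te_Script lock = (8 + 4·11 + 14)/6 = 66/6 = 11; σ²_Script lock = ((14−8)/6)² = 1.000
te_Casting = (3 + 4·8 + 13)/6 = 48/6 = 8; σ²_Casting = ((13−3)/6)² = 2.778
te_Location scouting = (1 + 4·4 + 13)/6 = 30/6 = 5; σ²_Location scouting = ((13−1)/6)² = 4.000
te_Set construction = (4 + 4·8 + 12)/6 = 48/6 = 8; σ²_Set construction = ((12−4)/6)² = 1.778
te_Costume fitting = (1 + 4·2 + 15)/6 = 24/6 = 4; σ²_Costume fitting = ((15−1)/6)² = 5.444
te_Principal photography = (5 + 4·8 + 11)/6 = 48/6 = 8; σ²_Principal photography = ((11−5)/6)² = 1.000
te_Pickup shots = (1 + 4·2 + 3)/6 = 12/6 = 2; σ²_Pickup shots = ((3−1)/6)² = 0.111
te_Editing = (6 + 4·12 + 18)/6 = 72/6 = 12; σ²_Editing = ((18−6)/6)² = 4.000
te_Sound mix = (1 + 4·3 + 5)/6 = 18/6 = 3; σ²_Sound mix = ((5−1)/6)² = 0.444
te_Color grade = (6 + 4·7 + 8)/6 = 42/6 = 7; σ²_Color grade = ((8−6)/6)² = 0.111

Forward pass:
ES_Script lock = 0; EF_Script lock = 11
ES_Casting = 0; EF_Casting = 8
ES_Location scouting = 0; EF_Location scouting = 5
ES_Set construction = 5; EF_Set construction = 5+8 = 13
ES_Costume fitting = max(EF_Location scouting=5, EF_Set construction=13) = 13; EF_Costume fitting = 13+4 = 17
ES_Principal photography = 13; EF_Principal photography = 13+8 = 21
ES_Pickup shots = max(EF_Script lock=11, EF_Casting=8) = 11; EF_Pickup shots = 11+2 = 13
ES_Editing = max(EF_Script lock=11, EF_Principal photography=21) = 21; EF_Editing = 21+12 = 33
ES_Sound mix = 33; EF_Sound mix = 33+3 = 36
ES_Color grade = max(EF_Script lock=11, EF_Costume fitting=17, EF_Pickup shots=13, EF_Sound mix=36) = 36; EF_Color grade = 36+7 = 43
Expected project duration μ = 43 weeks. Critical path: Location scouting → Set construction → Principal photography → Editing → Sound mix → Color grade.

Variance along critical path = 4.000 + 1.778 + 1.000 + 4.000 + 0.444 + 0.111 = 11.333
σ = √11.333 = 3.367 weeks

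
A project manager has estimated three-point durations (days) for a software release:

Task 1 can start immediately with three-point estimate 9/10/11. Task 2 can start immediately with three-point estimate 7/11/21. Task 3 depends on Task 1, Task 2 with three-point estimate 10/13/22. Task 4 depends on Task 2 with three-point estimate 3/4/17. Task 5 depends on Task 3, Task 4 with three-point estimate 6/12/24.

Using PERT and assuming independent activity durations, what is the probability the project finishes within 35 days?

0.176

te_Task 1 = (9 + 4·10 + 11)/6 = 60/6 = 10; σ²_Task 1 = ((11−9)/6)² = 0.111
te_Task 2 = (7 + 4·11 + 21)/6 = 72/6 = 12; σ²_Task 2 = ((21−7)/6)² = 5.444
te_Task 3 = (10 + 4·13 + 22)/6 = 84/6 = 14; σ²_Task 3 = ((22−10)/6)² = 4.000
te_Task 4 = (3 + 4·4 + 17)/6 = 36/6 = 6; σ²_Task 4 = ((17−3)/6)² = 5.444
te_Task 5 = (6 + 4·12 + 24)/6 = 78/6 = 13; σ²_Task 5 = ((24−6)/6)² = 9.000

Forward pass:
ES_Task 1 = 0; EF_Task 1 = 10
ES_Task 2 = 0; EF_Task 2 = 12
ES_Task 3 = max(EF_Task 1=10, EF_Task 2=12) = 12; EF_Task 3 = 12+14 = 26
ES_Task 4 = 12; EF_Task 4 = 12+6 = 18
ES_Task 5 = max(EF_Task 3=26, EF_Task 4=18) = 26; EF_Task 5 = 26+13 = 39
Expected project duration μ = 39 days. Critical path: Task 2 → Task 3 → Task 5.

Variance along critical path = 5.444 + 4.000 + 9.000 = 18.444; σ = √18.444 = 4.295 days.
Z = (35 − 39) / 4.295 = -0.931
P(T ≤ 35) = Φ(-0.931) ≈ 0.176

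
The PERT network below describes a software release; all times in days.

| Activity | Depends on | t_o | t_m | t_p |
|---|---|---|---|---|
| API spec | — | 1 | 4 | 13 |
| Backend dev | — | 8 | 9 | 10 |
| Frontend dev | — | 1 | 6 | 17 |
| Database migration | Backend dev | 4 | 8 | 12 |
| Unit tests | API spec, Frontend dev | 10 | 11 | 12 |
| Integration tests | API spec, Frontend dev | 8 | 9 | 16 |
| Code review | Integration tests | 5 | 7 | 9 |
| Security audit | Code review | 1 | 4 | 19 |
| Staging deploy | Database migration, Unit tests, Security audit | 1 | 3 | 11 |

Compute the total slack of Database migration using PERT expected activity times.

13 days

te_API spec = (1 + 4·4 + 13)/6 = 30/6 = 5
te_Backend dev = (8 + 4·9 + 10)/6 = 54/6 = 9
te_Frontend dev = (1 + 4·6 + 17)/6 = 42/6 = 7
te_Database migration = (4 + 4·8 + 12)/6 = 48/6 = 8
te_Unit tests = (10 + 4·11 + 12)/6 = 66/6 = 11
te_Integration tests = (8 + 4·9 + 16)/6 = 60/6 = 10
te_Code review = (5 + 4·7 + 9)/6 = 42/6 = 7
te_Security audit = (1 + 4·4 + 19)/6 = 36/6 = 6
te_Staging deploy = (1 + 4·3 + 11)/6 = 24/6 = 4

Forward pass:
ES_API spec = 0; EF_API spec = 5
ES_Backend dev = 0; EF_Backend dev = 9
ES_Frontend dev = 0; EF_Frontend dev = 7
ES_Database migration = 9; EF_Database migration = 9+8 = 17
ES_Unit tests = max(EF_API spec=5, EF_Frontend dev=7) = 7; EF_Unit tests = 7+11 = 18
ES_Integration tests = max(EF_API spec=5, EF_Frontend dev=7) = 7; EF_Integration tests = 7+10 = 17
ES_Code review = 17; EF_Code review = 17+7 = 24
ES_Security audit = 24; EF_Security audit = 24+6 = 30
ES_Staging deploy = max(EF_Database migration=17, EF_Unit tests=18, EF_Security audit=30) = 30; EF_Staging deploy = 30+4 = 34
Expected project duration μ = 34 days. Critical path: Frontend dev → Integration tests → Code review → Security audit → Staging deploy.

Backward pass:
LF_Staging deploy = 34; LS_Staging deploy = 34−4 = 30
LF_Security audit = LS_Staging deploy = 30; LS_Security audit = 30−6 = 24
LF_Code review = LS_Security audit = 24; LS_Code review = 24−7 = 17
LF_Integration tests = LS_Code review = 17; LS_Integration tests = 17−10 = 7
LF_Unit tests = LS_Staging deploy = 30; LS_Unit tests = 30−11 = 19
LF_Database migration = LS_Staging deploy = 30; LS_Database migration = 30−8 = 22
LF_Frontend dev = min(LS_Unit tests=19, LS_Integration tests=7) = 7; LS_Frontend dev = 7−7 = 0
LF_Backend dev = LS_Database migration = 22; LS_Backend dev = 22−9 = 13
LF_API spec = min(LS_Unit tests=19, LS_Integration tests=7) = 7; LS_API spec = 7−5 = 2
Slack_Database migration = LS_Database migration − ES_Database migration = 22 − 9 = 13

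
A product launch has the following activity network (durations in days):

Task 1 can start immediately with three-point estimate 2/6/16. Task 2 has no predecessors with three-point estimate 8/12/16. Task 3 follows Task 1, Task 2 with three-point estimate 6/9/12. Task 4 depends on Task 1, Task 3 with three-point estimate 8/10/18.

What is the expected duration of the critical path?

te_Task 1 = (2 + 4·6 + 16)/6 = 42/6 = 7
te_Task 2 = (8 + 4·12 + 16)/6 = 72/6 = 12
te_Task 3 = (6 + 4·9 + 12)/6 = 54/6 = 9
te_Task 4 = (8 + 4·10 + 18)/6 = 66/6 = 11

Forward pass:
ES_Task 1 = 0; EF_Task 1 = 7
ES_Task 2 = 0; EF_Task 2 = 12
ES_Task 3 = max(EF_Task 1=7, EF_Task 2=12) = 12; EF_Task 3 = 12+9 = 21
ES_Task 4 = max(EF_Task 1=7, EF_Task 3=21) = 21; EF_Task 4 = 21+11 = 32
Expected project duration μ = 32 days. Critical path: Task 2 → Task 3 → Task 4.

32 days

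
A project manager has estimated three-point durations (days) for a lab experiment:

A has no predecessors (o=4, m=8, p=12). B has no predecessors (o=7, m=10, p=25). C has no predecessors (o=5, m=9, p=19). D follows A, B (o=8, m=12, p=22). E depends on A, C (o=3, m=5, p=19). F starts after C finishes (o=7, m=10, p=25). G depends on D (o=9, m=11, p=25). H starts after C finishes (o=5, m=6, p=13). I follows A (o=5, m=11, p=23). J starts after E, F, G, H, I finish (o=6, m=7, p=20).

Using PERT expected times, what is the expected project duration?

te_A = (4 + 4·8 + 12)/6 = 48/6 = 8
te_B = (7 + 4·10 + 25)/6 = 72/6 = 12
te_C = (5 + 4·9 + 19)/6 = 60/6 = 10
te_D = (8 + 4·12 + 22)/6 = 78/6 = 13
te_E = (3 + 4·5 + 19)/6 = 42/6 = 7
te_F = (7 + 4·10 + 25)/6 = 72/6 = 12
te_G = (9 + 4·11 + 25)/6 = 78/6 = 13
te_H = (5 + 4·6 + 13)/6 = 42/6 = 7
te_I = (5 + 4·11 + 23)/6 = 72/6 = 12
te_J = (6 + 4·7 + 20)/6 = 54/6 = 9

Forward pass:
ES_A = 0; EF_A = 8
ES_B = 0; EF_B = 12
ES_C = 0; EF_C = 10
ES_D = max(EF_A=8, EF_B=12) = 12; EF_D = 12+13 = 25
ES_E = max(EF_A=8, EF_C=10) = 10; EF_E = 10+7 = 17
ES_F = 10; EF_F = 10+12 = 22
ES_G = 25; EF_G = 25+13 = 38
ES_H = 10; EF_H = 10+7 = 17
ES_I = 8; EF_I = 8+12 = 20
ES_J = max(EF_E=17, EF_F=22, EF_G=38, EF_H=17, EF_I=20) = 38; EF_J = 38+9 = 47
Expected project duration μ = 47 days. Critical path: B → D → G → J.

47 days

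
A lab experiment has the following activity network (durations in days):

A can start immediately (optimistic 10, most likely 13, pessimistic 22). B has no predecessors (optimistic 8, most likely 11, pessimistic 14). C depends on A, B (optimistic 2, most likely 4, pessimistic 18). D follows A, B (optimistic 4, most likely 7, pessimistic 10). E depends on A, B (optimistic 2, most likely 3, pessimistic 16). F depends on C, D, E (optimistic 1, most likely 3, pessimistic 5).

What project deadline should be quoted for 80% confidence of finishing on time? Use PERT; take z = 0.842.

te_A = (10 + 4·13 + 22)/6 = 84/6 = 14; σ²_A = ((22−10)/6)² = 4.000
te_B = (8 + 4·11 + 14)/6 = 66/6 = 11; σ²_B = ((14−8)/6)² = 1.000
te_C = (2 + 4·4 + 18)/6 = 36/6 = 6; σ²_C = ((18−2)/6)² = 7.111
te_D = (4 + 4·7 + 10)/6 = 42/6 = 7; σ²_D = ((10−4)/6)² = 1.000
te_E = (2 + 4·3 + 16)/6 = 30/6 = 5; σ²_E = ((16−2)/6)² = 5.444
te_F = (1 + 4·3 + 5)/6 = 18/6 = 3; σ²_F = ((5−1)/6)² = 0.444

Forward pass:
ES_A = 0; EF_A = 14
ES_B = 0; EF_B = 11
ES_C = max(EF_A=14, EF_B=11) = 14; EF_C = 14+6 = 20
ES_D = max(EF_A=14, EF_B=11) = 14; EF_D = 14+7 = 21
ES_E = max(EF_A=14, EF_B=11) = 14; EF_E = 14+5 = 19
ES_F = max(EF_C=20, EF_D=21, EF_E=19) = 21; EF_F = 21+3 = 24
Expected project duration μ = 24 days. Critical path: A → D → F.

Variance along critical path = 4.000 + 1.000 + 0.444 = 5.444; σ = 2.333 days.
D = μ + z·σ = 24 + 0.842·2.333 = 26.0 days

26.0 days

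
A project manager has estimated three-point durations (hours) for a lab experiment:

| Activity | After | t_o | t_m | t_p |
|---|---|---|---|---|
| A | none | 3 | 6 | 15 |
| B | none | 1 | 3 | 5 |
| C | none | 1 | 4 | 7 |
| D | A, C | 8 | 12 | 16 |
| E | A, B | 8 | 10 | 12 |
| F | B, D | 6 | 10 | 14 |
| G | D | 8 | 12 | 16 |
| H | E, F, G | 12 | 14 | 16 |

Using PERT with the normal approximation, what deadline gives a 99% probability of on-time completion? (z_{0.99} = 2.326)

51.6 hours

te_A = (3 + 4·6 + 15)/6 = 42/6 = 7; σ²_A = ((15−3)/6)² = 4.000
te_B = (1 + 4·3 + 5)/6 = 18/6 = 3; σ²_B = ((5−1)/6)² = 0.444
te_C = (1 + 4·4 + 7)/6 = 24/6 = 4; σ²_C = ((7−1)/6)² = 1.000
te_D = (8 + 4·12 + 16)/6 = 72/6 = 12; σ²_D = ((16−8)/6)² = 1.778
te_E = (8 + 4·10 + 12)/6 = 60/6 = 10; σ²_E = ((12−8)/6)² = 0.444
te_F = (6 + 4·10 + 14)/6 = 60/6 = 10; σ²_F = ((14−6)/6)² = 1.778
te_G = (8 + 4·12 + 16)/6 = 72/6 = 12; σ²_G = ((16−8)/6)² = 1.778
te_H = (12 + 4·14 + 16)/6 = 84/6 = 14; σ²_H = ((16−12)/6)² = 0.444

Forward pass:
ES_A = 0; EF_A = 7
ES_B = 0; EF_B = 3
ES_C = 0; EF_C = 4
ES_D = max(EF_A=7, EF_C=4) = 7; EF_D = 7+12 = 19
ES_E = max(EF_A=7, EF_B=3) = 7; EF_E = 7+10 = 17
ES_F = max(EF_B=3, EF_D=19) = 19; EF_F = 19+10 = 29
ES_G = 19; EF_G = 19+12 = 31
ES_H = max(EF_E=17, EF_F=29, EF_G=31) = 31; EF_H = 31+14 = 45
Expected project duration μ = 45 hours. Critical path: A → D → G → H.

Variance along critical path = 4.000 + 1.778 + 1.778 + 0.444 = 8.000; σ = 2.828 hours.
D = μ + z·σ = 45 + 2.326·2.828 = 51.6 hours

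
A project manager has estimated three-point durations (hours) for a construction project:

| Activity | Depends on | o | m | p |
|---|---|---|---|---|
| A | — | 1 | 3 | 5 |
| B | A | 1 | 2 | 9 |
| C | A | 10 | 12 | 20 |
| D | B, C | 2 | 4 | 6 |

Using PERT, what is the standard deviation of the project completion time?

1.91 hours

te_A = (1 + 4·3 + 5)/6 = 18/6 = 3; σ²_A = ((5−1)/6)² = 0.444
te_B = (1 + 4·2 + 9)/6 = 18/6 = 3; σ²_B = ((9−1)/6)² = 1.778
te_C = (10 + 4·12 + 20)/6 = 78/6 = 13; σ²_C = ((20−10)/6)² = 2.778
te_D = (2 + 4·4 + 6)/6 = 24/6 = 4; σ²_D = ((6−2)/6)² = 0.444

Forward pass:
ES_A = 0; EF_A = 3
ES_B = 3; EF_B = 3+3 = 6
ES_C = 3; EF_C = 3+13 = 16
ES_D = max(EF_B=6, EF_C=16) = 16; EF_D = 16+4 = 20
Expected project duration μ = 20 hours. Critical path: A → C → D.

Variance along critical path = 0.444 + 2.778 + 0.444 = 3.667
σ = √3.667 = 1.915 hours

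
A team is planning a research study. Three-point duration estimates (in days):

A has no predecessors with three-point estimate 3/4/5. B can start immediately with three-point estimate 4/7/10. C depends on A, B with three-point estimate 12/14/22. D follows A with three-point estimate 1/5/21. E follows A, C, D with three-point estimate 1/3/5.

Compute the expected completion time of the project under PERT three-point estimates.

te_A = (3 + 4·4 + 5)/6 = 24/6 = 4
te_B = (4 + 4·7 + 10)/6 = 42/6 = 7
te_C = (12 + 4·14 + 22)/6 = 90/6 = 15
te_D = (1 + 4·5 + 21)/6 = 42/6 = 7
te_E = (1 + 4·3 + 5)/6 = 18/6 = 3

Forward pass:
ES_A = 0; EF_A = 4
ES_B = 0; EF_B = 7
ES_C = max(EF_A=4, EF_B=7) = 7; EF_C = 7+15 = 22
ES_D = 4; EF_D = 4+7 = 11
ES_E = max(EF_A=4, EF_C=22, EF_D=11) = 22; EF_E = 22+3 = 25
Expected project duration μ = 25 days. Critical path: B → C → E.

25 days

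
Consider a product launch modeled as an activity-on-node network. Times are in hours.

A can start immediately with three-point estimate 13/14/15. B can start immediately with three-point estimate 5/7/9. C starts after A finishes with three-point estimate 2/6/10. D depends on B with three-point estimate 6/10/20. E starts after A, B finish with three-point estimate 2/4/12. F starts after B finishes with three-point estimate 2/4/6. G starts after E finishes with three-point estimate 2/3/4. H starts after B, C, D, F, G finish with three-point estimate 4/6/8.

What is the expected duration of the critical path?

28 hours

te_A = (13 + 4·14 + 15)/6 = 84/6 = 14
te_B = (5 + 4·7 + 9)/6 = 42/6 = 7
te_C = (2 + 4·6 + 10)/6 = 36/6 = 6
te_D = (6 + 4·10 + 20)/6 = 66/6 = 11
te_E = (2 + 4·4 + 12)/6 = 30/6 = 5
te_F = (2 + 4·4 + 6)/6 = 24/6 = 4
te_G = (2 + 4·3 + 4)/6 = 18/6 = 3
te_H = (4 + 4·6 + 8)/6 = 36/6 = 6

Forward pass:
ES_A = 0; EF_A = 14
ES_B = 0; EF_B = 7
ES_C = 14; EF_C = 14+6 = 20
ES_D = 7; EF_D = 7+11 = 18
ES_E = max(EF_A=14, EF_B=7) = 14; EF_E = 14+5 = 19
ES_F = 7; EF_F = 7+4 = 11
ES_G = 19; EF_G = 19+3 = 22
ES_H = max(EF_B=7, EF_C=20, EF_D=18, EF_F=11, EF_G=22) = 22; EF_H = 22+6 = 28
Expected project duration μ = 28 hours. Critical path: A → E → G → H.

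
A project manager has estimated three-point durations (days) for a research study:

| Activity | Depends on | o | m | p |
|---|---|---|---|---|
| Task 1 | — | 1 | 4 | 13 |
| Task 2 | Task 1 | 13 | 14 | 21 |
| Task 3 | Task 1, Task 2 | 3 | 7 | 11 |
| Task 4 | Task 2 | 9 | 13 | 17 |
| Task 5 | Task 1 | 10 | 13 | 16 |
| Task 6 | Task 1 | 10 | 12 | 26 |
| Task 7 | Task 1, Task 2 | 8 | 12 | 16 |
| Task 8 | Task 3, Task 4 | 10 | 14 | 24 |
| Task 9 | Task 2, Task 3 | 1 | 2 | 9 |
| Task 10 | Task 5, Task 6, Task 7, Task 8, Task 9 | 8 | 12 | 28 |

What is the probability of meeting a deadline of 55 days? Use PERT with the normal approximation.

te_Task 1 = (1 + 4·4 + 13)/6 = 30/6 = 5; σ²_Task 1 = ((13−1)/6)² = 4.000
te_Task 2 = (13 + 4·14 + 21)/6 = 90/6 = 15; σ²_Task 2 = ((21−13)/6)² = 1.778
te_Task 3 = (3 + 4·7 + 11)/6 = 42/6 = 7; σ²_Task 3 = ((11−3)/6)² = 1.778
te_Task 4 = (9 + 4·13 + 17)/6 = 78/6 = 13; σ²_Task 4 = ((17−9)/6)² = 1.778
te_Task 5 = (10 + 4·13 + 16)/6 = 78/6 = 13; σ²_Task 5 = ((16−10)/6)² = 1.000
te_Task 6 = (10 + 4·12 + 26)/6 = 84/6 = 14; σ²_Task 6 = ((26−10)/6)² = 7.111
te_Task 7 = (8 + 4·12 + 16)/6 = 72/6 = 12; σ²_Task 7 = ((16−8)/6)² = 1.778
te_Task 8 = (10 + 4·14 + 24)/6 = 90/6 = 15; σ²_Task 8 = ((24−10)/6)² = 5.444
te_Task 9 = (1 + 4·2 + 9)/6 = 18/6 = 3; σ²_Task 9 = ((9−1)/6)² = 1.778
te_Task 10 = (8 + 4·12 + 28)/6 = 84/6 = 14; σ²_Task 10 = ((28−8)/6)² = 11.111

Forward pass:
ES_Task 1 = 0; EF_Task 1 = 5
ES_Task 2 = 5; EF_Task 2 = 5+15 = 20
ES_Task 3 = max(EF_Task 1=5, EF_Task 2=20) = 20; EF_Task 3 = 20+7 = 27
ES_Task 4 = 20; EF_Task 4 = 20+13 = 33
ES_Task 5 = 5; EF_Task 5 = 5+13 = 18
ES_Task 6 = 5; EF_Task 6 = 5+14 = 19
ES_Task 7 = max(EF_Task 1=5, EF_Task 2=20) = 20; EF_Task 7 = 20+12 = 32
ES_Task 8 = max(EF_Task 3=27, EF_Task 4=33) = 33; EF_Task 8 = 33+15 = 48
ES_Task 9 = max(EF_Task 2=20, EF_Task 3=27) = 27; EF_Task 9 = 27+3 = 30
ES_Task 10 = max(EF_Task 5=18, EF_Task 6=19, EF_Task 7=32, EF_Task 8=48, EF_Task 9=30) = 48; EF_Task 10 = 48+14 = 62
Expected project duration μ = 62 days. Critical path: Task 1 → Task 2 → Task 4 → Task 8 → Task 10.

Variance along critical path = 4.000 + 1.778 + 1.778 + 5.444 + 11.111 = 24.111; σ = √24.111 = 4.910 days.
Z = (55 − 62) / 4.910 = -1.426
P(T ≤ 55) = Φ(-1.426) ≈ 0.077

0.077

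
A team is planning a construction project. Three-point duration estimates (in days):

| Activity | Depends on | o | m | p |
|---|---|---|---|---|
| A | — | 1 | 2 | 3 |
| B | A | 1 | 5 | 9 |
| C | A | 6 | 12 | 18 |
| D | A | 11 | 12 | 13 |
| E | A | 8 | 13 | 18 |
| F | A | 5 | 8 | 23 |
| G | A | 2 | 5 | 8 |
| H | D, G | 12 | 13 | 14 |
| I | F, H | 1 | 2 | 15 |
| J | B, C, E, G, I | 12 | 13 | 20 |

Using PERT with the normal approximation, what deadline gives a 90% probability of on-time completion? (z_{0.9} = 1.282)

te_A = (1 + 4·2 + 3)/6 = 12/6 = 2; σ²_A = ((3−1)/6)² = 0.111
te_B = (1 + 4·5 + 9)/6 = 30/6 = 5; σ²_B = ((9−1)/6)² = 1.778
te_C = (6 + 4·12 + 18)/6 = 72/6 = 12; σ²_C = ((18−6)/6)² = 4.000
te_D = (11 + 4·12 + 13)/6 = 72/6 = 12; σ²_D = ((13−11)/6)² = 0.111
te_E = (8 + 4·13 + 18)/6 = 78/6 = 13; σ²_E = ((18−8)/6)² = 2.778
te_F = (5 + 4·8 + 23)/6 = 60/6 = 10; σ²_F = ((23−5)/6)² = 9.000
te_G = (2 + 4·5 + 8)/6 = 30/6 = 5; σ²_G = ((8−2)/6)² = 1.000
te_H = (12 + 4·13 + 14)/6 = 78/6 = 13; σ²_H = ((14−12)/6)² = 0.111
te_I = (1 + 4·2 + 15)/6 = 24/6 = 4; σ²_I = ((15−1)/6)² = 5.444
te_J = (12 + 4·13 + 20)/6 = 84/6 = 14; σ²_J = ((20−12)/6)² = 1.778

Forward pass:
ES_A = 0; EF_A = 2
ES_B = 2; EF_B = 2+5 = 7
ES_C = 2; EF_C = 2+12 = 14
ES_D = 2; EF_D = 2+12 = 14
ES_E = 2; EF_E = 2+13 = 15
ES_F = 2; EF_F = 2+10 = 12
ES_G = 2; EF_G = 2+5 = 7
ES_H = max(EF_D=14, EF_G=7) = 14; EF_H = 14+13 = 27
ES_I = max(EF_F=12, EF_H=27) = 27; EF_I = 27+4 = 31
ES_J = max(EF_B=7, EF_C=14, EF_E=15, EF_G=7, EF_I=31) = 31; EF_J = 31+14 = 45
Expected project duration μ = 45 days. Critical path: A → D → H → I → J.

Variance along critical path = 0.111 + 0.111 + 0.111 + 5.444 + 1.778 = 7.556; σ = 2.749 days.
D = μ + z·σ = 45 + 1.282·2.749 = 48.5 days

48.5 days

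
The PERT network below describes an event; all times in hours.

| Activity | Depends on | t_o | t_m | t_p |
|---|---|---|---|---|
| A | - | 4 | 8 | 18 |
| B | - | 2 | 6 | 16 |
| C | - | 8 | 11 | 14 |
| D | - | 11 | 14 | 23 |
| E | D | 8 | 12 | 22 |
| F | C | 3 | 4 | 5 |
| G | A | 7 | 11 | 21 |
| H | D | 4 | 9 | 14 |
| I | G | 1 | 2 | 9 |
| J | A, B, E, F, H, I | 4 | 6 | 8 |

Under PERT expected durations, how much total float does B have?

te_A = (4 + 4·8 + 18)/6 = 54/6 = 9
te_B = (2 + 4·6 + 16)/6 = 42/6 = 7
te_C = (8 + 4·11 + 14)/6 = 66/6 = 11
te_D = (11 + 4·14 + 23)/6 = 90/6 = 15
te_E = (8 + 4·12 + 22)/6 = 78/6 = 13
te_F = (3 + 4·4 + 5)/6 = 24/6 = 4
te_G = (7 + 4·11 + 21)/6 = 72/6 = 12
te_H = (4 + 4·9 + 14)/6 = 54/6 = 9
te_I = (1 + 4·2 + 9)/6 = 18/6 = 3
te_J = (4 + 4·6 + 8)/6 = 36/6 = 6

Forward pass:
ES_A = 0; EF_A = 9
ES_B = 0; EF_B = 7
ES_C = 0; EF_C = 11
ES_D = 0; EF_D = 15
ES_E = 15; EF_E = 15+13 = 28
ES_F = 11; EF_F = 11+4 = 15
ES_G = 9; EF_G = 9+12 = 21
ES_H = 15; EF_H = 15+9 = 24
ES_I = 21; EF_I = 21+3 = 24
ES_J = max(EF_A=9, EF_B=7, EF_E=28, EF_F=15, EF_H=24, EF_I=24) = 28; EF_J = 28+6 = 34
Expected project duration μ = 34 hours. Critical path: D → E → J.

Backward pass:
LF_J = 34; LS_J = 34−6 = 28
LF_I = LS_J = 28; LS_I = 28−3 = 25
LF_H = LS_J = 28; LS_H = 28−9 = 19
LF_G = LS_I = 25; LS_G = 25−12 = 13
LF_F = LS_J = 28; LS_F = 28−4 = 24
LF_E = LS_J = 28; LS_E = 28−13 = 15
LF_D = min(LS_E=15, LS_H=19) = 15; LS_D = 15−15 = 0
LF_C = LS_F = 24; LS_C = 24−11 = 13
LF_B = LS_J = 28; LS_B = 28−7 = 21
LF_A = min(LS_G=13, LS_J=28) = 13; LS_A = 13−9 = 4
Slack_B = LS_B − ES_B = 21 − 0 = 21

21 hours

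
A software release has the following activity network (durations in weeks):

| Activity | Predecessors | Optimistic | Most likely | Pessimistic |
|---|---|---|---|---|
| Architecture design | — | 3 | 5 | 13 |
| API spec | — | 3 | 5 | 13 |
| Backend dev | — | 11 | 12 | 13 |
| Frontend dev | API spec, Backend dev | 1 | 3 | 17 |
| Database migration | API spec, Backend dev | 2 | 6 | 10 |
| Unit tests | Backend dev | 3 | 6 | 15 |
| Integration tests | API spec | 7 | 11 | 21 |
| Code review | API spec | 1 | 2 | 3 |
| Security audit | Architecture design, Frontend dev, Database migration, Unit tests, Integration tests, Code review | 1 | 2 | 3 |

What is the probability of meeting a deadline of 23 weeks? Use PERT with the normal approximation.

0.835

te_Architecture design = (3 + 4·5 + 13)/6 = 36/6 = 6; σ²_Architecture design = ((13−3)/6)² = 2.778
te_API spec = (3 + 4·5 + 13)/6 = 36/6 = 6; σ²_API spec = ((13−3)/6)² = 2.778
te_Backend dev = (11 + 4·12 + 13)/6 = 72/6 = 12; σ²_Backend dev = ((13−11)/6)² = 0.111
te_Frontend dev = (1 + 4·3 + 17)/6 = 30/6 = 5; σ²_Frontend dev = ((17−1)/6)² = 7.111
te_Database migration = (2 + 4·6 + 10)/6 = 36/6 = 6; σ²_Database migration = ((10−2)/6)² = 1.778
te_Unit tests = (3 + 4·6 + 15)/6 = 42/6 = 7; σ²_Unit tests = ((15−3)/6)² = 4.000
te_Integration tests = (7 + 4·11 + 21)/6 = 72/6 = 12; σ²_Integration tests = ((21−7)/6)² = 5.444
te_Code review = (1 + 4·2 + 3)/6 = 12/6 = 2; σ²_Code review = ((3−1)/6)² = 0.111
te_Security audit = (1 + 4·2 + 3)/6 = 12/6 = 2; σ²_Security audit = ((3−1)/6)² = 0.111

Forward pass:
ES_Architecture design = 0; EF_Architecture design = 6
ES_API spec = 0; EF_API spec = 6
ES_Backend dev = 0; EF_Backend dev = 12
ES_Frontend dev = max(EF_API spec=6, EF_Backend dev=12) = 12; EF_Frontend dev = 12+5 = 17
ES_Database migration = max(EF_API spec=6, EF_Backend dev=12) = 12; EF_Database migration = 12+6 = 18
ES_Unit tests = 12; EF_Unit tests = 12+7 = 19
ES_Integration tests = 6; EF_Integration tests = 6+12 = 18
ES_Code review = 6; EF_Code review = 6+2 = 8
ES_Security audit = max(EF_Architecture design=6, EF_Frontend dev=17, EF_Database migration=18, EF_Unit tests=19, EF_Integration tests=18, EF_Code review=8) = 19; EF_Security audit = 19+2 = 21
Expected project duration μ = 21 weeks. Critical path: Backend dev → Unit tests → Security audit.

Variance along critical path = 0.111 + 4.000 + 0.111 = 4.222; σ = √4.222 = 2.055 weeks.
Z = (23 − 21) / 2.055 = 0.973
P(T ≤ 23) = Φ(0.973) ≈ 0.835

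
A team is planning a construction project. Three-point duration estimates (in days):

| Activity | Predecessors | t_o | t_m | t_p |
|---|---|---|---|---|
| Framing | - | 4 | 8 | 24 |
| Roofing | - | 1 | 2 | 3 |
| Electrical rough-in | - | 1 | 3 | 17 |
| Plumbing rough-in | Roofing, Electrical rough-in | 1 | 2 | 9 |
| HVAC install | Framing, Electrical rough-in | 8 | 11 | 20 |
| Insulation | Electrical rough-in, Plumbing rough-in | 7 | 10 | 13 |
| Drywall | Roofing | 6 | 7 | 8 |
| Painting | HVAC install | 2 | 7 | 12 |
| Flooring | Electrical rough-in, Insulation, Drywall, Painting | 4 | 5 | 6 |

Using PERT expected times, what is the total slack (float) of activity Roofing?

te_Framing = (4 + 4·8 + 24)/6 = 60/6 = 10
te_Roofing = (1 + 4·2 + 3)/6 = 12/6 = 2
te_Electrical rough-in = (1 + 4·3 + 17)/6 = 30/6 = 5
te_Plumbing rough-in = (1 + 4·2 + 9)/6 = 18/6 = 3
te_HVAC install = (8 + 4·11 + 20)/6 = 72/6 = 12
te_Insulation = (7 + 4·10 + 13)/6 = 60/6 = 10
te_Drywall = (6 + 4·7 + 8)/6 = 42/6 = 7
te_Painting = (2 + 4·7 + 12)/6 = 42/6 = 7
te_Flooring = (4 + 4·5 + 6)/6 = 30/6 = 5

Forward pass:
ES_Framing = 0; EF_Framing = 10
ES_Roofing = 0; EF_Roofing = 2
ES_Electrical rough-in = 0; EF_Electrical rough-in = 5
ES_Plumbing rough-in = max(EF_Roofing=2, EF_Electrical rough-in=5) = 5; EF_Plumbing rough-in = 5+3 = 8
ES_HVAC install = max(EF_Framing=10, EF_Electrical rough-in=5) = 10; EF_HVAC install = 10+12 = 22
ES_Insulation = max(EF_Electrical rough-in=5, EF_Plumbing rough-in=8) = 8; EF_Insulation = 8+10 = 18
ES_Drywall = 2; EF_Drywall = 2+7 = 9
ES_Painting = 22; EF_Painting = 22+7 = 29
ES_Flooring = max(EF_Electrical rough-in=5, EF_Insulation=18, EF_Drywall=9, EF_Painting=29) = 29; EF_Flooring = 29+5 = 34
Expected project duration μ = 34 days. Critical path: Framing → HVAC install → Painting → Flooring.

Backward pass:
LF_Flooring = 34; LS_Flooring = 34−5 = 29
LF_Painting = LS_Flooring = 29; LS_Painting = 29−7 = 22
LF_Drywall = LS_Flooring = 29; LS_Drywall = 29−7 = 22
LF_Insulation = LS_Flooring = 29; LS_Insulation = 29−10 = 19
LF_HVAC install = LS_Painting = 22; LS_HVAC install = 22−12 = 10
LF_Plumbing rough-in = LS_Insulation = 19; LS_Plumbing rough-in = 19−3 = 16
LF_Electrical rough-in = min(LS_Plumbing rough-in=16, LS_HVAC install=10, LS_Insulation=19, LS_Flooring=29) = 10; LS_Electrical rough-in = 10−5 = 5
LF_Roofing = min(LS_Plumbing rough-in=16, LS_Drywall=22) = 16; LS_Roofing = 16−2 = 14
LF_Framing = LS_HVAC install = 10; LS_Framing = 10−10 = 0
Slack_Roofing = LS_Roofing − ES_Roofing = 14 − 0 = 14

14 days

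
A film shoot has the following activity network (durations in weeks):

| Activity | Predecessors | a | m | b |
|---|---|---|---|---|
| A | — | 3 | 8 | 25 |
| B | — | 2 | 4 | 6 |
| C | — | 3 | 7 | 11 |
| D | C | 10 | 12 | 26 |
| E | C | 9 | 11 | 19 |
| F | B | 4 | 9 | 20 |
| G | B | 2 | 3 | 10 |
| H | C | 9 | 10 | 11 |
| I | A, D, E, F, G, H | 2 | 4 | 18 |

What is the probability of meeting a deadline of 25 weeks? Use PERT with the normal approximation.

0.309

te_A = (3 + 4·8 + 25)/6 = 60/6 = 10; σ²_A = ((25−3)/6)² = 13.444
te_B = (2 + 4·4 + 6)/6 = 24/6 = 4; σ²_B = ((6−2)/6)² = 0.444
te_C = (3 + 4·7 + 11)/6 = 42/6 = 7; σ²_C = ((11−3)/6)² = 1.778
te_D = (10 + 4·12 + 26)/6 = 84/6 = 14; σ²_D = ((26−10)/6)² = 7.111
te_E = (9 + 4·11 + 19)/6 = 72/6 = 12; σ²_E = ((19−9)/6)² = 2.778
te_F = (4 + 4·9 + 20)/6 = 60/6 = 10; σ²_F = ((20−4)/6)² = 7.111
te_G = (2 + 4·3 + 10)/6 = 24/6 = 4; σ²_G = ((10−2)/6)² = 1.778
te_H = (9 + 4·10 + 11)/6 = 60/6 = 10; σ²_H = ((11−9)/6)² = 0.111
te_I = (2 + 4·4 + 18)/6 = 36/6 = 6; σ²_I = ((18−2)/6)² = 7.111

Forward pass:
ES_A = 0; EF_A = 10
ES_B = 0; EF_B = 4
ES_C = 0; EF_C = 7
ES_D = 7; EF_D = 7+14 = 21
ES_E = 7; EF_E = 7+12 = 19
ES_F = 4; EF_F = 4+10 = 14
ES_G = 4; EF_G = 4+4 = 8
ES_H = 7; EF_H = 7+10 = 17
ES_I = max(EF_A=10, EF_D=21, EF_E=19, EF_F=14, EF_G=8, EF_H=17) = 21; EF_I = 21+6 = 27
Expected project duration μ = 27 weeks. Critical path: C → D → I.

Variance along critical path = 1.778 + 7.111 + 7.111 = 16.000; σ = √16.000 = 4.000 weeks.
Z = (25 − 27) / 4.000 = -0.500
P(T ≤ 25) = Φ(-0.500) ≈ 0.309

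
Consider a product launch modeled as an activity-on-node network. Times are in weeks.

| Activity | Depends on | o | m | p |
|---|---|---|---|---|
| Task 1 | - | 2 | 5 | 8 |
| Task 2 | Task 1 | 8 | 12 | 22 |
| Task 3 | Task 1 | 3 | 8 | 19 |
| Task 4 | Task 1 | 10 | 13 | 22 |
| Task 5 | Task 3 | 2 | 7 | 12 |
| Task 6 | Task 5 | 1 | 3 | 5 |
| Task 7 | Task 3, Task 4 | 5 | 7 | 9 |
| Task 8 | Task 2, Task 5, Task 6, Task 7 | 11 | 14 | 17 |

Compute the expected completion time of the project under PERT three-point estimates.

te_Task 1 = (2 + 4·5 + 8)/6 = 30/6 = 5
te_Task 2 = (8 + 4·12 + 22)/6 = 78/6 = 13
te_Task 3 = (3 + 4·8 + 19)/6 = 54/6 = 9
te_Task 4 = (10 + 4·13 + 22)/6 = 84/6 = 14
te_Task 5 = (2 + 4·7 + 12)/6 = 42/6 = 7
te_Task 6 = (1 + 4·3 + 5)/6 = 18/6 = 3
te_Task 7 = (5 + 4·7 + 9)/6 = 42/6 = 7
te_Task 8 = (11 + 4·14 + 17)/6 = 84/6 = 14

Forward pass:
ES_Task 1 = 0; EF_Task 1 = 5
ES_Task 2 = 5; EF_Task 2 = 5+13 = 18
ES_Task 3 = 5; EF_Task 3 = 5+9 = 14
ES_Task 4 = 5; EF_Task 4 = 5+14 = 19
ES_Task 5 = 14; EF_Task 5 = 14+7 = 21
ES_Task 6 = 21; EF_Task 6 = 21+3 = 24
ES_Task 7 = max(EF_Task 3=14, EF_Task 4=19) = 19; EF_Task 7 = 19+7 = 26
ES_Task 8 = max(EF_Task 2=18, EF_Task 5=21, EF_Task 6=24, EF_Task 7=26) = 26; EF_Task 8 = 26+14 = 40
Expected project duration μ = 40 weeks. Critical path: Task 1 → Task 4 → Task 7 → Task 8.

40 weeks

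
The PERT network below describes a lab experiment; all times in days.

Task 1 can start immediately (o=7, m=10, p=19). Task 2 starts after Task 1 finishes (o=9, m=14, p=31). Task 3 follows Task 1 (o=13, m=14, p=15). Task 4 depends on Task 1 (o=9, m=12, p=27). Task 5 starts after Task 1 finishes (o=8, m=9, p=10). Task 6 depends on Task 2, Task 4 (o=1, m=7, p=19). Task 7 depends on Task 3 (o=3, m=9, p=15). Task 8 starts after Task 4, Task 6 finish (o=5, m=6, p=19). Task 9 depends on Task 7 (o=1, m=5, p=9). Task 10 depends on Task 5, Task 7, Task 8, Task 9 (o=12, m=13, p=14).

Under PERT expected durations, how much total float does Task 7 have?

4 days

te_Task 1 = (7 + 4·10 + 19)/6 = 66/6 = 11
te_Task 2 = (9 + 4·14 + 31)/6 = 96/6 = 16
te_Task 3 = (13 + 4·14 + 15)/6 = 84/6 = 14
te_Task 4 = (9 + 4·12 + 27)/6 = 84/6 = 14
te_Task 5 = (8 + 4·9 + 10)/6 = 54/6 = 9
te_Task 6 = (1 + 4·7 + 19)/6 = 48/6 = 8
te_Task 7 = (3 + 4·9 + 15)/6 = 54/6 = 9
te_Task 8 = (5 + 4·6 + 19)/6 = 48/6 = 8
te_Task 9 = (1 + 4·5 + 9)/6 = 30/6 = 5
te_Task 10 = (12 + 4·13 + 14)/6 = 78/6 = 13

Forward pass:
ES_Task 1 = 0; EF_Task 1 = 11
ES_Task 2 = 11; EF_Task 2 = 11+16 = 27
ES_Task 3 = 11; EF_Task 3 = 11+14 = 25
ES_Task 4 = 11; EF_Task 4 = 11+14 = 25
ES_Task 5 = 11; EF_Task 5 = 11+9 = 20
ES_Task 6 = max(EF_Task 2=27, EF_Task 4=25) = 27; EF_Task 6 = 27+8 = 35
ES_Task 7 = 25; EF_Task 7 = 25+9 = 34
ES_Task 8 = max(EF_Task 4=25, EF_Task 6=35) = 35; EF_Task 8 = 35+8 = 43
ES_Task 9 = 34; EF_Task 9 = 34+5 = 39
ES_Task 10 = max(EF_Task 5=20, EF_Task 7=34, EF_Task 8=43, EF_Task 9=39) = 43; EF_Task 10 = 43+13 = 56
Expected project duration μ = 56 days. Critical path: Task 1 → Task 2 → Task 6 → Task 8 → Task 10.

Backward pass:
LF_Task 10 = 56; LS_Task 10 = 56−13 = 43
LF_Task 9 = LS_Task 10 = 43; LS_Task 9 = 43−5 = 38
LF_Task 8 = LS_Task 10 = 43; LS_Task 8 = 43−8 = 35
LF_Task 7 = min(LS_Task 9=38, LS_Task 10=43) = 38; LS_Task 7 = 38−9 = 29
LF_Task 6 = LS_Task 8 = 35; LS_Task 6 = 35−8 = 27
LF_Task 5 = LS_Task 10 = 43; LS_Task 5 = 43−9 = 34
LF_Task 4 = min(LS_Task 6=27, LS_Task 8=35) = 27; LS_Task 4 = 27−14 = 13
LF_Task 3 = LS_Task 7 = 29; LS_Task 3 = 29−14 = 15
LF_Task 2 = LS_Task 6 = 27; LS_Task 2 = 27−16 = 11
LF_Task 1 = min(LS_Task 2=11, LS_Task 3=15, LS_Task 4=13, LS_Task 5=34) = 11; LS_Task 1 = 11−11 = 0
Slack_Task 7 = LS_Task 7 − ES_Task 7 = 29 − 25 = 4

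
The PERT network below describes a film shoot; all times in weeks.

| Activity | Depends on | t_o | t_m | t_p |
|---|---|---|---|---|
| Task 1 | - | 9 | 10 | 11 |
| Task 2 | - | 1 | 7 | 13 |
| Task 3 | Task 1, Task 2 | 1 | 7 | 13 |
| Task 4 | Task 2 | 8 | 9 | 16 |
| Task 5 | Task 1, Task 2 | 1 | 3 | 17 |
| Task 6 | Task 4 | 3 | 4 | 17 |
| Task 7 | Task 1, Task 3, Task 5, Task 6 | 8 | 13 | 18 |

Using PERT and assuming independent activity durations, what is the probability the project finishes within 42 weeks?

te_Task 1 = (9 + 4·10 + 11)/6 = 60/6 = 10; σ²_Task 1 = ((11−9)/6)² = 0.111
te_Task 2 = (1 + 4·7 + 13)/6 = 42/6 = 7; σ²_Task 2 = ((13−1)/6)² = 4.000
te_Task 3 = (1 + 4·7 + 13)/6 = 42/6 = 7; σ²_Task 3 = ((13−1)/6)² = 4.000
te_Task 4 = (8 + 4·9 + 16)/6 = 60/6 = 10; σ²_Task 4 = ((16−8)/6)² = 1.778
te_Task 5 = (1 + 4·3 + 17)/6 = 30/6 = 5; σ²_Task 5 = ((17−1)/6)² = 7.111
te_Task 6 = (3 + 4·4 + 17)/6 = 36/6 = 6; σ²_Task 6 = ((17−3)/6)² = 5.444
te_Task 7 = (8 + 4·13 + 18)/6 = 78/6 = 13; σ²_Task 7 = ((18−8)/6)² = 2.778

Forward pass:
ES_Task 1 = 0; EF_Task 1 = 10
ES_Task 2 = 0; EF_Task 2 = 7
ES_Task 3 = max(EF_Task 1=10, EF_Task 2=7) = 10; EF_Task 3 = 10+7 = 17
ES_Task 4 = 7; EF_Task 4 = 7+10 = 17
ES_Task 5 = max(EF_Task 1=10, EF_Task 2=7) = 10; EF_Task 5 = 10+5 = 15
ES_Task 6 = 17; EF_Task 6 = 17+6 = 23
ES_Task 7 = max(EF_Task 1=10, EF_Task 3=17, EF_Task 5=15, EF_Task 6=23) = 23; EF_Task 7 = 23+13 = 36
Expected project duration μ = 36 weeks. Critical path: Task 2 → Task 4 → Task 6 → Task 7.

Variance along critical path = 4.000 + 1.778 + 5.444 + 2.778 = 14.000; σ = √14.000 = 3.742 weeks.
Z = (42 − 36) / 3.742 = 1.604
P(T ≤ 42) = Φ(1.604) ≈ 0.946

0.946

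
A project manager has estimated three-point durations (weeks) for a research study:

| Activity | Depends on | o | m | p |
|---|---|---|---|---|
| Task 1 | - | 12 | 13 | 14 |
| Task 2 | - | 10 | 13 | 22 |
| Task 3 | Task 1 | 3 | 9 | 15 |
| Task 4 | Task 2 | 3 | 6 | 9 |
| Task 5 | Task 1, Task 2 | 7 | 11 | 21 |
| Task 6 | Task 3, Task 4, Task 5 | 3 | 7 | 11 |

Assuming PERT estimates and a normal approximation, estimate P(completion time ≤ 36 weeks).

te_Task 1 = (12 + 4·13 + 14)/6 = 78/6 = 13; σ²_Task 1 = ((14−12)/6)² = 0.111
te_Task 2 = (10 + 4·13 + 22)/6 = 84/6 = 14; σ²_Task 2 = ((22−10)/6)² = 4.000
te_Task 3 = (3 + 4·9 + 15)/6 = 54/6 = 9; σ²_Task 3 = ((15−3)/6)² = 4.000
te_Task 4 = (3 + 4·6 + 9)/6 = 36/6 = 6; σ²_Task 4 = ((9−3)/6)² = 1.000
te_Task 5 = (7 + 4·11 + 21)/6 = 72/6 = 12; σ²_Task 5 = ((21−7)/6)² = 5.444
te_Task 6 = (3 + 4·7 + 11)/6 = 42/6 = 7; σ²_Task 6 = ((11−3)/6)² = 1.778

Forward pass:
ES_Task 1 = 0; EF_Task 1 = 13
ES_Task 2 = 0; EF_Task 2 = 14
ES_Task 3 = 13; EF_Task 3 = 13+9 = 22
ES_Task 4 = 14; EF_Task 4 = 14+6 = 20
ES_Task 5 = max(EF_Task 1=13, EF_Task 2=14) = 14; EF_Task 5 = 14+12 = 26
ES_Task 6 = max(EF_Task 3=22, EF_Task 4=20, EF_Task 5=26) = 26; EF_Task 6 = 26+7 = 33
Expected project duration μ = 33 weeks. Critical path: Task 2 → Task 5 → Task 6.

Variance along critical path = 4.000 + 5.444 + 1.778 = 11.222; σ = √11.222 = 3.350 weeks.
Z = (36 − 33) / 3.350 = 0.896
P(T ≤ 36) = Φ(0.896) ≈ 0.815

0.815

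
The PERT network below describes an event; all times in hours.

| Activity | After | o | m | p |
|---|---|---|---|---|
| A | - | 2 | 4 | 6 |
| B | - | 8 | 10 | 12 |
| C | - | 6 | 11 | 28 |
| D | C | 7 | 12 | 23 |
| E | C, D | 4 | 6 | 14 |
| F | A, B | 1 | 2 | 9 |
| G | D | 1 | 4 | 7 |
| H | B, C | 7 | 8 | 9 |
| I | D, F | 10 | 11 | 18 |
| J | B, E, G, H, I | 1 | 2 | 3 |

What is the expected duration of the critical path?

40 hours

te_A = (2 + 4·4 + 6)/6 = 24/6 = 4
te_B = (8 + 4·10 + 12)/6 = 60/6 = 10
te_C = (6 + 4·11 + 28)/6 = 78/6 = 13
te_D = (7 + 4·12 + 23)/6 = 78/6 = 13
te_E = (4 + 4·6 + 14)/6 = 42/6 = 7
te_F = (1 + 4·2 + 9)/6 = 18/6 = 3
te_G = (1 + 4·4 + 7)/6 = 24/6 = 4
te_H = (7 + 4·8 + 9)/6 = 48/6 = 8
te_I = (10 + 4·11 + 18)/6 = 72/6 = 12
te_J = (1 + 4·2 + 3)/6 = 12/6 = 2

Forward pass:
ES_A = 0; EF_A = 4
ES_B = 0; EF_B = 10
ES_C = 0; EF_C = 13
ES_D = 13; EF_D = 13+13 = 26
ES_E = max(EF_C=13, EF_D=26) = 26; EF_E = 26+7 = 33
ES_F = max(EF_A=4, EF_B=10) = 10; EF_F = 10+3 = 13
ES_G = 26; EF_G = 26+4 = 30
ES_H = max(EF_B=10, EF_C=13) = 13; EF_H = 13+8 = 21
ES_I = max(EF_D=26, EF_F=13) = 26; EF_I = 26+12 = 38
ES_J = max(EF_B=10, EF_E=33, EF_G=30, EF_H=21, EF_I=38) = 38; EF_J = 38+2 = 40
Expected project duration μ = 40 hours. Critical path: C → D → I → J.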